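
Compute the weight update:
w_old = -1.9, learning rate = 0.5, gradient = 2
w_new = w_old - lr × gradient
w_new = -2.9

w_new = w - η·∂L/∂w = -1.9 - 0.5×(2) = -1.9 - (1) = -2.9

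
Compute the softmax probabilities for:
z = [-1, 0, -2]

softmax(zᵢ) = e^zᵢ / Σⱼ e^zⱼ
p = [0.2447, 0.6652, 0.09]

exp(z) = [0.3679, 1, 0.1353]
Sum = 1.503
p = [0.2447, 0.6652, 0.09]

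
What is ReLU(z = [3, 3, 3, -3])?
h = [3, 3, 3, 0]

ReLU applied element-wise: max(0,3)=3, max(0,3)=3, max(0,3)=3, max(0,-3)=0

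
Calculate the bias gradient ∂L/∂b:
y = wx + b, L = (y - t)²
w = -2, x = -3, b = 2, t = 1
∂L/∂b = 14

y = wx + b = (-2)(-3) + 2 = 8
∂L/∂y = 2(y - t) = 2(8 - 1) = 14
∂y/∂b = 1
∂L/∂b = ∂L/∂y · ∂y/∂b = 14 × 1 = 14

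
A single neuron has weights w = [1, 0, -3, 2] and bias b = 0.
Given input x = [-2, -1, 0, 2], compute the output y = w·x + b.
y = 2

y = (1)(-2) + (0)(-1) + (-3)(0) + (2)(2) + 0 = 2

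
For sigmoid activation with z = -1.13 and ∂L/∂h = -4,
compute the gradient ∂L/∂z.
∂L/∂z = -0.7382

σ(-1.13) = 0.2442
σ'(-1.13) = σ(-1.13)(1 - σ(-1.13)) = 0.2442 × 0.7558 = 0.1845
∂L/∂z = ∂L/∂h · σ'(z) = -4 × 0.1845 = -0.7382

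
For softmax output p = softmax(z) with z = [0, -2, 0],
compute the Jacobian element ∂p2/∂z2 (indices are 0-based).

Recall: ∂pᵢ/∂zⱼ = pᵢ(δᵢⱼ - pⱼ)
∂p2/∂z2 = 0.249

p = softmax(z) = [0.4683, 0.06338, 0.4683]
p2 = 0.4683

∂p2/∂z2 = p2(1 - p2) = 0.4683 × (1 - 0.4683) = 0.249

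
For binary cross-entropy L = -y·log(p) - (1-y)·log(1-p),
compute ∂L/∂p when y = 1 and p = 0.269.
∂L/∂p = -3.717

∂L/∂p = -y/p + (1-y)/(1-p) = -1/0.269 + 0 = -3.717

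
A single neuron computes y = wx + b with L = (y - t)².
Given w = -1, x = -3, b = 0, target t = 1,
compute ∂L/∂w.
∂L/∂w = -12

y = wx + b = (-1)(-3) + 0 = 3
∂L/∂y = 2(y - t) = 2(3 - 1) = 4
∂y/∂w = x = -3
∂L/∂w = ∂L/∂y · ∂y/∂w = 4 × -3 = -12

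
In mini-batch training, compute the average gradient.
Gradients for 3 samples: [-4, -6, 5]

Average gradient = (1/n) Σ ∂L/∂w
Average gradient = -1.667

Average = (1/3)(-4 + -6 + 5) = -5/3 = -1.667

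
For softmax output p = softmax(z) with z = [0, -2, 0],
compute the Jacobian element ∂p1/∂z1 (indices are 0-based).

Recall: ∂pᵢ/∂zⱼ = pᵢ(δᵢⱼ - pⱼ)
∂p1/∂z1 = 0.05936

p = softmax(z) = [0.4683, 0.06338, 0.4683]
p1 = 0.06338

∂p1/∂z1 = p1(1 - p1) = 0.06338 × (1 - 0.06338) = 0.05936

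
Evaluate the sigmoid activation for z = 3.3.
0.9644

sigmoid(3.3) = 1/(1 + e^(-3.3)) = 1/(1 + 0.03688) = 0.9644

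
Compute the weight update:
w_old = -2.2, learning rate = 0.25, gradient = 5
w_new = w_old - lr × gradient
w_new = -3.45

w_new = w - η·∂L/∂w = -2.2 - 0.25×(5) = -2.2 - (1.25) = -3.45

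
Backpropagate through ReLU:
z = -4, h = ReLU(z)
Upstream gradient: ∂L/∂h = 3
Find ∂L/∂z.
∂L/∂z = 0

h = ReLU(-4) = 0
Since z < 0: ∂h/∂z = 0
∂L/∂z = ∂L/∂h · ∂h/∂z = 3 × 0 = 0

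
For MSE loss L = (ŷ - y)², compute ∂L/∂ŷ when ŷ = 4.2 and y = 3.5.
∂L/∂ŷ = 1.4

∂L/∂ŷ = 2(ŷ - y) = 2(4.2 - 3.5) = 2(0.7) = 1.4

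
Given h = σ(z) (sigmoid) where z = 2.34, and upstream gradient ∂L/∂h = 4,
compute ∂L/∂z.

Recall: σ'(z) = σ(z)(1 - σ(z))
∂L/∂z = 0.3206

σ(2.34) = 0.9121
σ'(2.34) = σ(2.34)(1 - σ(2.34)) = 0.9121 × 0.08786 = 0.08014
∂L/∂z = ∂L/∂h · σ'(z) = 4 × 0.08014 = 0.3206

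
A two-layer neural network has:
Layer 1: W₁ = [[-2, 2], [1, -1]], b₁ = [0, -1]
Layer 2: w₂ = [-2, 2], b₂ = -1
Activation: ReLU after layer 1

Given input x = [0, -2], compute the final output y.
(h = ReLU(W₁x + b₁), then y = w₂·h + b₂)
y = 1

Layer 1 pre-activation: z₁ = [-4, 1]
After ReLU: h = [0, 1]
Layer 2 output: y = -2×0 + 2×1 + -1 = 1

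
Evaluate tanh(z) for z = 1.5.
0.9051

tanh(1.5) = (e^(1.5) - e^(-1.5))/(e^(1.5) + e^(-1.5)) = 0.9051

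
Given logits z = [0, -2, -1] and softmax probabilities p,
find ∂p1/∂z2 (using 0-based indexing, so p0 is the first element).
∂p1/∂z2 = -0.02203

p = softmax(z) = [0.6652, 0.09003, 0.2447]
p1 = 0.09003, p2 = 0.2447

∂p1/∂z2 = -p1 × p2 = -0.09003 × 0.2447 = -0.02203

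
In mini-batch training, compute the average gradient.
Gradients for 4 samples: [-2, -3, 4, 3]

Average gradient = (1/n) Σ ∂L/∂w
Average gradient = 0.5

Average = (1/4)(-2 + -3 + 4 + 3) = 2/4 = 0.5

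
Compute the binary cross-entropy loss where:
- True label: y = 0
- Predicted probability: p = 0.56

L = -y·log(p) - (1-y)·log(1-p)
L = 0.821

L = -0·log(0.56) - 1·log(0.44) = -log(0.44) = 0.821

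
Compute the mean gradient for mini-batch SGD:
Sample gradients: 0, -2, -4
Average gradient = -2

Average = (1/3)(0 + -2 + -4) = -6/3 = -2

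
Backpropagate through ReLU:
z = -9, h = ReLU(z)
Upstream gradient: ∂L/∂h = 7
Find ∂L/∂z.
∂L/∂z = 0

h = ReLU(-9) = 0
Since z < 0: ∂h/∂z = 0
∂L/∂z = ∂L/∂h · ∂h/∂z = 7 × 0 = 0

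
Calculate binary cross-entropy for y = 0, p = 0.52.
L = 0.734

L = -0·log(0.52) - 1·log(0.48) = -log(0.48) = 0.734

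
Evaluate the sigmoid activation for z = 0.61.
0.6479

sigmoid(0.61) = 1/(1 + e^(-0.61)) = 1/(1 + 0.5434) = 0.6479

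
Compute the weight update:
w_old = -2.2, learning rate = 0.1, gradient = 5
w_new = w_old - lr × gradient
w_new = -2.7

w_new = w - η·∂L/∂w = -2.2 - 0.1×(5) = -2.2 - (0.5) = -2.7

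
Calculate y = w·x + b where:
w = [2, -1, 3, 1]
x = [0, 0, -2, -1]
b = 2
y = -5

y = (2)(0) + (-1)(0) + (3)(-2) + (1)(-1) + 2 = -5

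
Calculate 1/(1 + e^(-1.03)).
0.7369

sigmoid(1.03) = 1/(1 + e^(-1.03)) = 1/(1 + 0.357) = 0.7369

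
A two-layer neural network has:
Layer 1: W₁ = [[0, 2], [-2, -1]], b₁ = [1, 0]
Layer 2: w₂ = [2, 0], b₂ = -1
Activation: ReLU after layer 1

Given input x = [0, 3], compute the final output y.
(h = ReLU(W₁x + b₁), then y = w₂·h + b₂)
y = 13

Layer 1 pre-activation: z₁ = [7, -3]
After ReLU: h = [7, 0]
Layer 2 output: y = 2×7 + 0×0 + -1 = 13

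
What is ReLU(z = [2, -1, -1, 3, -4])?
h = [2, 0, 0, 3, 0]

ReLU applied element-wise: max(0,2)=2, max(0,-1)=0, max(0,-1)=0, max(0,3)=3, max(0,-4)=0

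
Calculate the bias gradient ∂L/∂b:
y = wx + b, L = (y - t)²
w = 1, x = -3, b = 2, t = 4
∂L/∂b = -10

y = wx + b = (1)(-3) + 2 = -1
∂L/∂y = 2(y - t) = 2(-1 - 4) = -10
∂y/∂b = 1
∂L/∂b = ∂L/∂y · ∂y/∂b = -10 × 1 = -10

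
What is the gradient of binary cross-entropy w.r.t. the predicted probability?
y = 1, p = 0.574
∂L/∂p = -1.742

∂L/∂p = -y/p + (1-y)/(1-p) = -1/0.574 + 0 = -1.742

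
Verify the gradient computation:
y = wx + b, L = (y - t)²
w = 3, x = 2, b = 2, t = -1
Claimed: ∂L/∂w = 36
Correct

y = (3)(2) + 2 = 8
∂L/∂y = 2(y - t) = 2(8 - -1) = 18
∂y/∂w = x = 2
∂L/∂w = 18 × 2 = 36

Claimed value: 36
Correct: The correct gradient is 36.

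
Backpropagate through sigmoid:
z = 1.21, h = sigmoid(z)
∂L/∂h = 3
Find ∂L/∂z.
∂L/∂z = 0.5308

σ(1.21) = 0.7703
σ'(1.21) = σ(1.21)(1 - σ(1.21)) = 0.7703 × 0.2297 = 0.1769
∂L/∂z = ∂L/∂h · σ'(z) = 3 × 0.1769 = 0.5308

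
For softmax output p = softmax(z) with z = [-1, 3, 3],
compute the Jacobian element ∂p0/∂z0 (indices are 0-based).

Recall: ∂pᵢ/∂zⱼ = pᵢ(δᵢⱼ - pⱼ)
∂p0/∂z0 = 0.008992

p = softmax(z) = [0.009075, 0.4955, 0.4955]
p0 = 0.009075

∂p0/∂z0 = p0(1 - p0) = 0.009075 × (1 - 0.009075) = 0.008992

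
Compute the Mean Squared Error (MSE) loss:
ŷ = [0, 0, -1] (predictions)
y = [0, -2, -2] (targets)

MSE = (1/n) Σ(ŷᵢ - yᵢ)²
MSE = 1.667

MSE = (1/3)((0-0)² + (0--2)² + (-1--2)²) = (1/3)(0 + 4 + 1) = 1.667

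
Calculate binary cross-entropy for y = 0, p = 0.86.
L = 1.966

L = -0·log(0.86) - 1·log(0.14) = -log(0.14) = 1.966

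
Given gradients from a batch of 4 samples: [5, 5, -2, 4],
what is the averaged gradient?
Average gradient = 3

Average = (1/4)(5 + 5 + -2 + 4) = 12/4 = 3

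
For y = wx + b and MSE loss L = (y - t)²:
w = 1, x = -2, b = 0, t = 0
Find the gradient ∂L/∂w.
∂L/∂w = 8

y = wx + b = (1)(-2) + 0 = -2
∂L/∂y = 2(y - t) = 2(-2 - 0) = -4
∂y/∂w = x = -2
∂L/∂w = ∂L/∂y · ∂y/∂w = -4 × -2 = 8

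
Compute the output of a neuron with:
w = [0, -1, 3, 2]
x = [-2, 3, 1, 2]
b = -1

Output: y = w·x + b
y = 3

y = (0)(-2) + (-1)(3) + (3)(1) + (2)(2) + -1 = 3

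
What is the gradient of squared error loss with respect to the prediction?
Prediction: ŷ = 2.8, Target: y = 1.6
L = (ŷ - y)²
∂L/∂ŷ = 2.4

∂L/∂ŷ = 2(ŷ - y) = 2(2.8 - 1.6) = 2(1.2) = 2.4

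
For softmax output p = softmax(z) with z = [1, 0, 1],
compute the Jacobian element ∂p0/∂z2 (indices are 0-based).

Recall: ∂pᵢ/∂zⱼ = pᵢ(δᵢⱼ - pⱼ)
∂p0/∂z2 = -0.1784

p = softmax(z) = [0.4223, 0.1554, 0.4223]
p0 = 0.4223, p2 = 0.4223

∂p0/∂z2 = -p0 × p2 = -0.4223 × 0.4223 = -0.1784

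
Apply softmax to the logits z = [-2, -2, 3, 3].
p = [0.0033, 0.0033, 0.4967, 0.4967]

exp(z) = [0.1353, 0.1353, 20.09, 20.09]
Sum = 40.44
p = [0.0033, 0.0033, 0.4967, 0.4967]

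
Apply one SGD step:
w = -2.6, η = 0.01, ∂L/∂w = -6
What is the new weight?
w_new = -2.54

w_new = w - η·∂L/∂w = -2.6 - 0.01×(-6) = -2.6 - (-0.06) = -2.54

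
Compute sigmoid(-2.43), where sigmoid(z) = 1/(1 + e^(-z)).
0.08091

sigmoid(-2.43) = 1/(1 + e^(2.43)) = 1/(1 + 11.36) = 0.08091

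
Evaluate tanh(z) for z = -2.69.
-0.9908

tanh(-2.69) = (e^(-2.69) - e^(2.69))/(e^(-2.69) + e^(2.69)) = -0.9908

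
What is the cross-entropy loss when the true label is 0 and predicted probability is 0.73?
L = 1.309

L = -0·log(0.73) - 1·log(0.27) = -log(0.27) = 1.309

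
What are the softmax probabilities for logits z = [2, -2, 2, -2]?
p = [0.491, 0.009, 0.491, 0.009]

exp(z) = [7.389, 0.1353, 7.389, 0.1353]
Sum = 15.05
p = [0.491, 0.009, 0.491, 0.009]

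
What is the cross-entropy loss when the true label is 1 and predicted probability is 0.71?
L = 0.3425

L = -1·log(0.71) - 0·log(0.29) = -log(0.71) = 0.3425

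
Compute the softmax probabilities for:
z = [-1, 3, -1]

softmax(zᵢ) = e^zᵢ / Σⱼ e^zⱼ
p = [0.0177, 0.9647, 0.0177]

exp(z) = [0.3679, 20.09, 0.3679]
Sum = 20.82
p = [0.0177, 0.9647, 0.0177]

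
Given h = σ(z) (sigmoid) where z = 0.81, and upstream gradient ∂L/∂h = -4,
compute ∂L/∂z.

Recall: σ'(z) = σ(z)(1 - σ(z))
∂L/∂z = -0.8524

σ(0.81) = 0.6921
σ'(0.81) = σ(0.81)(1 - σ(0.81)) = 0.6921 × 0.3079 = 0.2131
∂L/∂z = ∂L/∂h · σ'(z) = -4 × 0.2131 = -0.8524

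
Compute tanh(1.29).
0.8591

tanh(1.29) = (e^(1.29) - e^(-1.29))/(e^(1.29) + e^(-1.29)) = 0.8591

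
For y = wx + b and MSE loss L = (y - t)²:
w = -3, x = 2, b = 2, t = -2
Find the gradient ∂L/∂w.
∂L/∂w = -8

y = wx + b = (-3)(2) + 2 = -4
∂L/∂y = 2(y - t) = 2(-4 - -2) = -4
∂y/∂w = x = 2
∂L/∂w = ∂L/∂y · ∂y/∂w = -4 × 2 = -8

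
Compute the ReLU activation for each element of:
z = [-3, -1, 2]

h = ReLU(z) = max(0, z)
h = [0, 0, 2]

ReLU applied element-wise: max(0,-3)=0, max(0,-1)=0, max(0,2)=2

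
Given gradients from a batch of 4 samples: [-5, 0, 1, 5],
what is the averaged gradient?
Average gradient = 0.25

Average = (1/4)(-5 + 0 + 1 + 5) = 1/4 = 0.25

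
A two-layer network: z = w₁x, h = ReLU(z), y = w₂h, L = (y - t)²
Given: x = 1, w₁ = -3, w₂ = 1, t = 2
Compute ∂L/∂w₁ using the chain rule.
∂L/∂w₁ = 0

Forward pass:
z = w₁x = -3×1 = -3
h = ReLU(-3) = 0
y = w₂h = 1×0 = 0

Backward pass:
∂L/∂y = 2(y - t) = 2(0 - 2) = -4
∂y/∂h = w₂ = 1
∂h/∂z = 0 (ReLU derivative)
∂z/∂w₁ = x = 1

∂L/∂w₁ = -4 × 1 × 0 × 1 = 0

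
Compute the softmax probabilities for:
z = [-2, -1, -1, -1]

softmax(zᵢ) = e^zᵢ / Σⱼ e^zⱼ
p = [0.1092, 0.2969, 0.2969, 0.2969]

exp(z) = [0.1353, 0.3679, 0.3679, 0.3679]
Sum = 1.239
p = [0.1092, 0.2969, 0.2969, 0.2969]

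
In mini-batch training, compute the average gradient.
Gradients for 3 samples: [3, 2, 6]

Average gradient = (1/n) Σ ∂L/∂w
Average gradient = 3.667

Average = (1/3)(3 + 2 + 6) = 11/3 = 3.667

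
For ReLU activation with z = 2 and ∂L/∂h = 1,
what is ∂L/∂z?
∂L/∂z = 1

h = ReLU(2) = 2
Since z > 0: ∂h/∂z = 1
∂L/∂z = ∂L/∂h · ∂h/∂z = 1 × 1 = 1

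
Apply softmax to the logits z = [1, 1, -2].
p = [0.4879, 0.4879, 0.0243]

exp(z) = [2.718, 2.718, 0.1353]
Sum = 5.572
p = [0.4879, 0.4879, 0.0243]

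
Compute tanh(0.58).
0.5227

tanh(0.58) = (e^(0.58) - e^(-0.58))/(e^(0.58) + e^(-0.58)) = 0.5227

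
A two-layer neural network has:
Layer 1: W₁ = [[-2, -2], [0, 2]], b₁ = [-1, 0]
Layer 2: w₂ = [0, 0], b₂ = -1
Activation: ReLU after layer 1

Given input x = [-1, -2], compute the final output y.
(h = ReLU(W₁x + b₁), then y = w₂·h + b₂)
y = -1

Layer 1 pre-activation: z₁ = [5, -4]
After ReLU: h = [5, 0]
Layer 2 output: y = 0×5 + 0×0 + -1 = -1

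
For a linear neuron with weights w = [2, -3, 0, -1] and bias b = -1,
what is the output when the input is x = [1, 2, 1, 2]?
y = -7

y = (2)(1) + (-3)(2) + (0)(1) + (-1)(2) + -1 = -7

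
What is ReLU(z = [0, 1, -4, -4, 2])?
h = [0, 1, 0, 0, 2]

ReLU applied element-wise: max(0,0)=0, max(0,1)=1, max(0,-4)=0, max(0,-4)=0, max(0,2)=2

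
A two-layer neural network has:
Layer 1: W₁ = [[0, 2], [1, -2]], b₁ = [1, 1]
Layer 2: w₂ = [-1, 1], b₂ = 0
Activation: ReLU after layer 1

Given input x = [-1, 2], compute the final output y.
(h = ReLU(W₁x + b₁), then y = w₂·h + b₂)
y = -5

Layer 1 pre-activation: z₁ = [5, -4]
After ReLU: h = [5, 0]
Layer 2 output: y = -1×5 + 1×0 + 0 = -5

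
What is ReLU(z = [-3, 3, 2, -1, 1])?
h = [0, 3, 2, 0, 1]

ReLU applied element-wise: max(0,-3)=0, max(0,3)=3, max(0,2)=2, max(0,-1)=0, max(0,1)=1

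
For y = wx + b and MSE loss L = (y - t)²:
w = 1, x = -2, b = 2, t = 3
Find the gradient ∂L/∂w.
∂L/∂w = 12

y = wx + b = (1)(-2) + 2 = 0
∂L/∂y = 2(y - t) = 2(0 - 3) = -6
∂y/∂w = x = -2
∂L/∂w = ∂L/∂y · ∂y/∂w = -6 × -2 = 12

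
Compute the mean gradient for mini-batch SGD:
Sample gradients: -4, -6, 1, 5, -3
Average gradient = -1.4

Average = (1/5)(-4 + -6 + 1 + 5 + -3) = -7/5 = -1.4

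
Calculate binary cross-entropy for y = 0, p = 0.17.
L = 0.1863

L = -0·log(0.17) - 1·log(0.83) = -log(0.83) = 0.1863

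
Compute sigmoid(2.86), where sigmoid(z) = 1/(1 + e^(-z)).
0.9458

sigmoid(2.86) = 1/(1 + e^(-2.86)) = 1/(1 + 0.05727) = 0.9458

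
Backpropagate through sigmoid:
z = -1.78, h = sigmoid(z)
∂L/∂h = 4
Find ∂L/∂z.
∂L/∂z = 0.4939

σ(-1.78) = 0.1443
σ'(-1.78) = σ(-1.78)(1 - σ(-1.78)) = 0.1443 × 0.8557 = 0.1235
∂L/∂z = ∂L/∂h · σ'(z) = 4 × 0.1235 = 0.4939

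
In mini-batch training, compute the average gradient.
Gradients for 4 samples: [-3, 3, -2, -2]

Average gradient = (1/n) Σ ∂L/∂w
Average gradient = -1

Average = (1/4)(-3 + 3 + -2 + -2) = -4/4 = -1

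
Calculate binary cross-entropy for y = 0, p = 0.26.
L = 0.3011

L = -0·log(0.26) - 1·log(0.74) = -log(0.74) = 0.3011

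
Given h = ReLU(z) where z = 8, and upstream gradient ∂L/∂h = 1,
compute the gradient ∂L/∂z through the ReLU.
∂L/∂z = 1

h = ReLU(8) = 8
Since z > 0: ∂h/∂z = 1
∂L/∂z = ∂L/∂h · ∂h/∂z = 1 × 1 = 1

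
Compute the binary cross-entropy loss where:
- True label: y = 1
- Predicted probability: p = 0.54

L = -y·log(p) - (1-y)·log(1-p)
L = 0.6162

L = -1·log(0.54) - 0·log(0.46) = -log(0.54) = 0.6162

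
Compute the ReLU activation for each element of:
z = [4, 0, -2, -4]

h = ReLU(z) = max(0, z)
h = [4, 0, 0, 0]

ReLU applied element-wise: max(0,4)=4, max(0,0)=0, max(0,-2)=0, max(0,-4)=0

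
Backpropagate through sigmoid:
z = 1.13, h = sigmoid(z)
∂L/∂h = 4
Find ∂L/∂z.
∂L/∂z = 0.7382

σ(1.13) = 0.7558
σ'(1.13) = σ(1.13)(1 - σ(1.13)) = 0.7558 × 0.2442 = 0.1845
∂L/∂z = ∂L/∂h · σ'(z) = 4 × 0.1845 = 0.7382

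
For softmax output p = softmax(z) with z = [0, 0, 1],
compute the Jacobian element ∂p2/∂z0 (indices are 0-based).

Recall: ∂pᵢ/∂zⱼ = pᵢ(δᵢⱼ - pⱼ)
∂p2/∂z0 = -0.1221

p = softmax(z) = [0.2119, 0.2119, 0.5761]
p2 = 0.5761, p0 = 0.2119

∂p2/∂z0 = -p2 × p0 = -0.5761 × 0.2119 = -0.1221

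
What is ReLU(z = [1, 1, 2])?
h = [1, 1, 2]

ReLU applied element-wise: max(0,1)=1, max(0,1)=1, max(0,2)=2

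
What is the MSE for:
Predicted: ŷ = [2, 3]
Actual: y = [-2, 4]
MSE = 8.5

MSE = (1/2)((2--2)² + (3-4)²) = (1/2)(16 + 1) = 8.5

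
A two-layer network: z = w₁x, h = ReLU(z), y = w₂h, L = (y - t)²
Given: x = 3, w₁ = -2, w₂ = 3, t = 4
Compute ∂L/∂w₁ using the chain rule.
∂L/∂w₁ = 0

Forward pass:
z = w₁x = -2×3 = -6
h = ReLU(-6) = 0
y = w₂h = 3×0 = 0

Backward pass:
∂L/∂y = 2(y - t) = 2(0 - 4) = -8
∂y/∂h = w₂ = 3
∂h/∂z = 0 (ReLU derivative)
∂z/∂w₁ = x = 3

∂L/∂w₁ = -8 × 3 × 0 × 3 = 0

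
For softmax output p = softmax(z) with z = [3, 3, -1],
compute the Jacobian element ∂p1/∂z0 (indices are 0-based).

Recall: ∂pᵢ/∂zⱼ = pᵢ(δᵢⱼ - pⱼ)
∂p1/∂z0 = -0.2455

p = softmax(z) = [0.4955, 0.4955, 0.009075]
p1 = 0.4955, p0 = 0.4955

∂p1/∂z0 = -p1 × p0 = -0.4955 × 0.4955 = -0.2455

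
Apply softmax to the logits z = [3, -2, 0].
p = [0.9465, 0.0064, 0.0471]

exp(z) = [20.09, 0.1353, 1]
Sum = 21.22
p = [0.9465, 0.0064, 0.0471]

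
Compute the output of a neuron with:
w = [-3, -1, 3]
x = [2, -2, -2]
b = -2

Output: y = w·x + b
y = -12

y = (-3)(2) + (-1)(-2) + (3)(-2) + -2 = -12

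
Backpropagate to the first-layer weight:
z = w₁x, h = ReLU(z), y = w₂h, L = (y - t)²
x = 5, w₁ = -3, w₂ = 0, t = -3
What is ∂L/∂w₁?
∂L/∂w₁ = 0

Forward pass:
z = w₁x = -3×5 = -15
h = ReLU(-15) = 0
y = w₂h = 0×0 = 0

Backward pass:
∂L/∂y = 2(y - t) = 2(0 - -3) = 6
∂y/∂h = w₂ = 0
∂h/∂z = 0 (ReLU derivative)
∂z/∂w₁ = x = 5

∂L/∂w₁ = 6 × 0 × 0 × 5 = 0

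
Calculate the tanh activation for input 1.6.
0.9217

tanh(1.6) = (e^(1.6) - e^(-1.6))/(e^(1.6) + e^(-1.6)) = 0.9217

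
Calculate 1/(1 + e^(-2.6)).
0.9309

sigmoid(2.6) = 1/(1 + e^(-2.6)) = 1/(1 + 0.07427) = 0.9309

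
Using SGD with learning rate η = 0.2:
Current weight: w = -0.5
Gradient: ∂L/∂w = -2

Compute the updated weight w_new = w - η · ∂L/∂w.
w_new = -0.1

w_new = w - η·∂L/∂w = -0.5 - 0.2×(-2) = -0.5 - (-0.4) = -0.1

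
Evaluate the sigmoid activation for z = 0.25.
0.5622

sigmoid(0.25) = 1/(1 + e^(-0.25)) = 1/(1 + 0.7788) = 0.5622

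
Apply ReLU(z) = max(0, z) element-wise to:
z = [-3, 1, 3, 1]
h = [0, 1, 3, 1]

ReLU applied element-wise: max(0,-3)=0, max(0,1)=1, max(0,3)=3, max(0,1)=1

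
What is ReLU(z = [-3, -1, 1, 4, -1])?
h = [0, 0, 1, 4, 0]

ReLU applied element-wise: max(0,-3)=0, max(0,-1)=0, max(0,1)=1, max(0,4)=4, max(0,-1)=0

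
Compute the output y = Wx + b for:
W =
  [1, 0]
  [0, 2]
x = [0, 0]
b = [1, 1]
y = [1, 1]

Wx = [1×0 + 0×0, 0×0 + 2×0]
   = [0, 0]
y = Wx + b = [0 + 1, 0 + 1] = [1, 1]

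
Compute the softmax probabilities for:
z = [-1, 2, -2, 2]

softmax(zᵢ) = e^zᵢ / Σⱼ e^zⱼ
p = [0.0241, 0.4835, 0.0089, 0.4835]

exp(z) = [0.3679, 7.389, 0.1353, 7.389]
Sum = 15.28
p = [0.0241, 0.4835, 0.0089, 0.4835]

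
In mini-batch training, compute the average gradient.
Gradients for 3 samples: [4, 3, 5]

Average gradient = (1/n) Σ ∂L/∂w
Average gradient = 4

Average = (1/3)(4 + 3 + 5) = 12/3 = 4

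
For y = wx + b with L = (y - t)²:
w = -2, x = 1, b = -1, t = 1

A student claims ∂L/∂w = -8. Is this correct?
Correct

y = (-2)(1) + -1 = -3
∂L/∂y = 2(y - t) = 2(-3 - 1) = -8
∂y/∂w = x = 1
∂L/∂w = -8 × 1 = -8

Claimed value: -8
Correct: The correct gradient is -8.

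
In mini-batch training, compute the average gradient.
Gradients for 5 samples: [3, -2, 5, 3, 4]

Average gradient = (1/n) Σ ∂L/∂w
Average gradient = 2.6

Average = (1/5)(3 + -2 + 5 + 3 + 4) = 13/5 = 2.6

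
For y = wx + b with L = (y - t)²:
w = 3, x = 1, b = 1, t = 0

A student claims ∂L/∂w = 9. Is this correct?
Incorrect

y = (3)(1) + 1 = 4
∂L/∂y = 2(y - t) = 2(4 - 0) = 8
∂y/∂w = x = 1
∂L/∂w = 8 × 1 = 8

Claimed value: 9
Incorrect: The correct gradient is 8.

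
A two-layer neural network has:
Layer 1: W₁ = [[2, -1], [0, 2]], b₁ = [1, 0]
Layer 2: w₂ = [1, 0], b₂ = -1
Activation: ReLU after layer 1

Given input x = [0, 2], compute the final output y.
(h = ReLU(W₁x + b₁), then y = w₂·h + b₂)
y = -1

Layer 1 pre-activation: z₁ = [-1, 4]
After ReLU: h = [0, 4]
Layer 2 output: y = 1×0 + 0×4 + -1 = -1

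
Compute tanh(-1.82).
-0.9488

tanh(-1.82) = (e^(-1.82) - e^(1.82))/(e^(-1.82) + e^(1.82)) = -0.9488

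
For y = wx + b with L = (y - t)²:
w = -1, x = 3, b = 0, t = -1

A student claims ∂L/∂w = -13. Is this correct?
Incorrect

y = (-1)(3) + 0 = -3
∂L/∂y = 2(y - t) = 2(-3 - -1) = -4
∂y/∂w = x = 3
∂L/∂w = -4 × 3 = -12

Claimed value: -13
Incorrect: The correct gradient is -12.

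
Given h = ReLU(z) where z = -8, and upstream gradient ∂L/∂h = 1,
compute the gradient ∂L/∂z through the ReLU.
∂L/∂z = 0

h = ReLU(-8) = 0
Since z < 0: ∂h/∂z = 0
∂L/∂z = ∂L/∂h · ∂h/∂z = 1 × 0 = 0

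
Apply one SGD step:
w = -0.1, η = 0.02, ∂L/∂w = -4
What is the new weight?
w_new = -0.02

w_new = w - η·∂L/∂w = -0.1 - 0.02×(-4) = -0.1 - (-0.08) = -0.02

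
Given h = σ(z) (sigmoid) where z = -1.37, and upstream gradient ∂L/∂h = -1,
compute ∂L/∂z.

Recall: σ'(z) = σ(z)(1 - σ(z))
∂L/∂z = -0.1616

σ(-1.37) = 0.2026
σ'(-1.37) = σ(-1.37)(1 - σ(-1.37)) = 0.2026 × 0.7974 = 0.1616
∂L/∂z = ∂L/∂h · σ'(z) = -1 × 0.1616 = -0.1616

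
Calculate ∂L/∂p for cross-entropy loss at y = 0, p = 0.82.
∂L/∂p = 5.556

∂L/∂p = -y/p + (1-y)/(1-p) = 0 + 1/0.18 = 5.556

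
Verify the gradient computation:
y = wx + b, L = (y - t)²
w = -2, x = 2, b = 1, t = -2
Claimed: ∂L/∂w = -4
Correct

y = (-2)(2) + 1 = -3
∂L/∂y = 2(y - t) = 2(-3 - -2) = -2
∂y/∂w = x = 2
∂L/∂w = -2 × 2 = -4

Claimed value: -4
Correct: The correct gradient is -4.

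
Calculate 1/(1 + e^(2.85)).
0.05468

sigmoid(-2.85) = 1/(1 + e^(2.85)) = 1/(1 + 17.29) = 0.05468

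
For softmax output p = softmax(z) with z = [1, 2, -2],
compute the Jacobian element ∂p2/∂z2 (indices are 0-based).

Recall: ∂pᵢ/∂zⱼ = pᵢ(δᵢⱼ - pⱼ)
∂p2/∂z2 = 0.01304

p = softmax(z) = [0.2654, 0.7214, 0.01321]
p2 = 0.01321

∂p2/∂z2 = p2(1 - p2) = 0.01321 × (1 - 0.01321) = 0.01304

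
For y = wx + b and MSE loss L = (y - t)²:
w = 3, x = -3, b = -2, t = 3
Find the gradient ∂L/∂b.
∂L/∂b = -28

y = wx + b = (3)(-3) + -2 = -11
∂L/∂y = 2(y - t) = 2(-11 - 3) = -28
∂y/∂b = 1
∂L/∂b = ∂L/∂y · ∂y/∂b = -28 × 1 = -28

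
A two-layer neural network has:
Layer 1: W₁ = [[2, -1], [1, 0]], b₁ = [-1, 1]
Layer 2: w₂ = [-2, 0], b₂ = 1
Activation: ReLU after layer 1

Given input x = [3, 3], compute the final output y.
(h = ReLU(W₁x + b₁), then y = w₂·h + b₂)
y = -3

Layer 1 pre-activation: z₁ = [2, 4]
After ReLU: h = [2, 4]
Layer 2 output: y = -2×2 + 0×4 + 1 = -3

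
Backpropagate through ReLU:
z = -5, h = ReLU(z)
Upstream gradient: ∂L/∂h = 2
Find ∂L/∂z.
∂L/∂z = 0

h = ReLU(-5) = 0
Since z < 0: ∂h/∂z = 0
∂L/∂z = ∂L/∂h · ∂h/∂z = 2 × 0 = 0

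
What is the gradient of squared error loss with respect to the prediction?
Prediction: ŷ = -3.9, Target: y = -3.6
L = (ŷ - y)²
∂L/∂ŷ = -0.6

∂L/∂ŷ = 2(ŷ - y) = 2(-3.9 - -3.6) = 2(-0.3) = -0.6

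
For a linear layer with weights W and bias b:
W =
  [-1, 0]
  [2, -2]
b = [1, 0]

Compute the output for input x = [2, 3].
y = [-1, -2]

Wx = [-1×2 + 0×3, 2×2 + -2×3]
   = [-2, -2]
y = Wx + b = [-2 + 1, -2 + 0] = [-1, -2]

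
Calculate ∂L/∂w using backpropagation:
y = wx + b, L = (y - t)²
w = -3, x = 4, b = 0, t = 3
∂L/∂w = -120

y = wx + b = (-3)(4) + 0 = -12
∂L/∂y = 2(y - t) = 2(-12 - 3) = -30
∂y/∂w = x = 4
∂L/∂w = ∂L/∂y · ∂y/∂w = -30 × 4 = -120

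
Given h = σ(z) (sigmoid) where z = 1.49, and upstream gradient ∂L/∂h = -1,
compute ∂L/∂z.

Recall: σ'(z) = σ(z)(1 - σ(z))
∂L/∂z = -0.1501

σ(1.49) = 0.8161
σ'(1.49) = σ(1.49)(1 - σ(1.49)) = 0.8161 × 0.1839 = 0.1501
∂L/∂z = ∂L/∂h · σ'(z) = -1 × 0.1501 = -0.1501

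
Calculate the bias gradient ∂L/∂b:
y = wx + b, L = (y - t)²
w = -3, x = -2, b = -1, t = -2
∂L/∂b = 14

y = wx + b = (-3)(-2) + -1 = 5
∂L/∂y = 2(y - t) = 2(5 - -2) = 14
∂y/∂b = 1
∂L/∂b = ∂L/∂y · ∂y/∂b = 14 × 1 = 14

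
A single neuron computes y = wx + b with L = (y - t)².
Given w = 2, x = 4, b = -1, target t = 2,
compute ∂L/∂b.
∂L/∂b = 10

y = wx + b = (2)(4) + -1 = 7
∂L/∂y = 2(y - t) = 2(7 - 2) = 10
∂y/∂b = 1
∂L/∂b = ∂L/∂y · ∂y/∂b = 10 × 1 = 10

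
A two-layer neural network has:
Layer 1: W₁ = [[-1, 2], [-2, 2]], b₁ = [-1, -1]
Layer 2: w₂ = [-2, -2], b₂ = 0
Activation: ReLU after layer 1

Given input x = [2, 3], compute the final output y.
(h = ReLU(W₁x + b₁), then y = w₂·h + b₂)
y = -8

Layer 1 pre-activation: z₁ = [3, 1]
After ReLU: h = [3, 1]
Layer 2 output: y = -2×3 + -2×1 + 0 = -8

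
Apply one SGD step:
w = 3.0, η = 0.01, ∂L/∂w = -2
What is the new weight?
w_new = 3.02

w_new = w - η·∂L/∂w = 3.0 - 0.01×(-2) = 3.0 - (-0.02) = 3.02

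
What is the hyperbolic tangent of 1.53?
0.9104

tanh(1.53) = (e^(1.53) - e^(-1.53))/(e^(1.53) + e^(-1.53)) = 0.9104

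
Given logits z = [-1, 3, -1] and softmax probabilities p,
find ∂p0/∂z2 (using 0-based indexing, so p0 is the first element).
∂p0/∂z2 = -0.0003122

p = softmax(z) = [0.01767, 0.9647, 0.01767]
p0 = 0.01767, p2 = 0.01767

∂p0/∂z2 = -p0 × p2 = -0.01767 × 0.01767 = -0.0003122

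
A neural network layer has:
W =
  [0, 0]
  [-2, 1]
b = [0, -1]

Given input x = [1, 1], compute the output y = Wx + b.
y = [0, -2]

Wx = [0×1 + 0×1, -2×1 + 1×1]
   = [0, -1]
y = Wx + b = [0 + 0, -1 + -1] = [0, -2]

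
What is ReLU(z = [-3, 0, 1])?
h = [0, 0, 1]

ReLU applied element-wise: max(0,-3)=0, max(0,0)=0, max(0,1)=1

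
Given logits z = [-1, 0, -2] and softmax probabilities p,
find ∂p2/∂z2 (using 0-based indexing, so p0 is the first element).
∂p2/∂z2 = 0.08193

p = softmax(z) = [0.2447, 0.6652, 0.09003]
p2 = 0.09003

∂p2/∂z2 = p2(1 - p2) = 0.09003 × (1 - 0.09003) = 0.08193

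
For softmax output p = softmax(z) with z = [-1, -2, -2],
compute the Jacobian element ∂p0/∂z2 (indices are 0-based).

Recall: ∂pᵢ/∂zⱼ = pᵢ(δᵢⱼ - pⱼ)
∂p0/∂z2 = -0.1221

p = softmax(z) = [0.5761, 0.2119, 0.2119]
p0 = 0.5761, p2 = 0.2119

∂p0/∂z2 = -p0 × p2 = -0.5761 × 0.2119 = -0.1221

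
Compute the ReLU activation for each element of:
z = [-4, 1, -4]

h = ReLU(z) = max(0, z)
h = [0, 1, 0]

ReLU applied element-wise: max(0,-4)=0, max(0,1)=1, max(0,-4)=0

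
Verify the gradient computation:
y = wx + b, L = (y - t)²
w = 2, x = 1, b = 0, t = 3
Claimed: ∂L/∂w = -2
Correct

y = (2)(1) + 0 = 2
∂L/∂y = 2(y - t) = 2(2 - 3) = -2
∂y/∂w = x = 1
∂L/∂w = -2 × 1 = -2

Claimed value: -2
Correct: The correct gradient is -2.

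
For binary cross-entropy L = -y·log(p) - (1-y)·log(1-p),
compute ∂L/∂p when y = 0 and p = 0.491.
∂L/∂p = 1.965

∂L/∂p = -y/p + (1-y)/(1-p) = 0 + 1/0.509 = 1.965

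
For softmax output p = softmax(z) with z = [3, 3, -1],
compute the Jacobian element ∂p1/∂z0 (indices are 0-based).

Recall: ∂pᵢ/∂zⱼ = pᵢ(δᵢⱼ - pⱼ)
∂p1/∂z0 = -0.2455

p = softmax(z) = [0.4955, 0.4955, 0.009075]
p1 = 0.4955, p0 = 0.4955

∂p1/∂z0 = -p1 × p0 = -0.4955 × 0.4955 = -0.2455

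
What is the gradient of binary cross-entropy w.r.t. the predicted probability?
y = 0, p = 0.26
∂L/∂p = 1.351

∂L/∂p = -y/p + (1-y)/(1-p) = 0 + 1/0.74 = 1.351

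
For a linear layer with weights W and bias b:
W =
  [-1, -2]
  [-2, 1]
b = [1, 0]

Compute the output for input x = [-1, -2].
y = [6, 0]

Wx = [-1×-1 + -2×-2, -2×-1 + 1×-2]
   = [5, 0]
y = Wx + b = [5 + 1, 0 + 0] = [6, 0]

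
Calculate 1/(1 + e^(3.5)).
0.02931

sigmoid(-3.5) = 1/(1 + e^(3.5)) = 1/(1 + 33.12) = 0.02931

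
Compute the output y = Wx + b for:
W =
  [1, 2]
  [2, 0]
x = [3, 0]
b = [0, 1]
y = [3, 7]

Wx = [1×3 + 2×0, 2×3 + 0×0]
   = [3, 6]
y = Wx + b = [3 + 0, 6 + 1] = [3, 7]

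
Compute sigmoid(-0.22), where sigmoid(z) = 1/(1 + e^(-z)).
0.4452

sigmoid(-0.22) = 1/(1 + e^(0.22)) = 1/(1 + 1.246) = 0.4452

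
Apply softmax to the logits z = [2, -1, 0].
p = [0.8438, 0.042, 0.1142]

exp(z) = [7.389, 0.3679, 1]
Sum = 8.757
p = [0.8438, 0.042, 0.1142]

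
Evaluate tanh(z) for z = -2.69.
-0.9908

tanh(-2.69) = (e^(-2.69) - e^(2.69))/(e^(-2.69) + e^(2.69)) = -0.9908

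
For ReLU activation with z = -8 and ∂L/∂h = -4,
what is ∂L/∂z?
∂L/∂z = 0

h = ReLU(-8) = 0
Since z < 0: ∂h/∂z = 0
∂L/∂z = ∂L/∂h · ∂h/∂z = -4 × 0 = 0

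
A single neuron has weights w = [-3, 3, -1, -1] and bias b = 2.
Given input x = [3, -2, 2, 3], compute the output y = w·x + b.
y = -18

y = (-3)(3) + (3)(-2) + (-1)(2) + (-1)(3) + 2 = -18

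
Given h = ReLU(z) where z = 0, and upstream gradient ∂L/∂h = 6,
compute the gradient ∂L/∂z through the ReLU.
∂L/∂z = 0

h = ReLU(0) = 0
At z = 0: ∂h/∂z = 0 (by convention)
∂L/∂z = ∂L/∂h · ∂h/∂z = 6 × 0 = 0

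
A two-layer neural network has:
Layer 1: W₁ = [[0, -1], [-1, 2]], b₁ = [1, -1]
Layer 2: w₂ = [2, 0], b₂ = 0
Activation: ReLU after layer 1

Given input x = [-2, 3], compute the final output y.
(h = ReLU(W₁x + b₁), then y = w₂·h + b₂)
y = 0

Layer 1 pre-activation: z₁ = [-2, 7]
After ReLU: h = [0, 7]
Layer 2 output: y = 2×0 + 0×7 + 0 = 0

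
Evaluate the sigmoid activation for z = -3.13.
0.04189

sigmoid(-3.13) = 1/(1 + e^(3.13)) = 1/(1 + 22.87) = 0.04189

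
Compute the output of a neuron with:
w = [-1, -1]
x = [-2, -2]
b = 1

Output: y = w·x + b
y = 5

y = (-1)(-2) + (-1)(-2) + 1 = 5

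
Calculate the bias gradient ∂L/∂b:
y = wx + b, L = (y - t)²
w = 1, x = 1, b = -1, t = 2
∂L/∂b = -4

y = wx + b = (1)(1) + -1 = 0
∂L/∂y = 2(y - t) = 2(0 - 2) = -4
∂y/∂b = 1
∂L/∂b = ∂L/∂y · ∂y/∂b = -4 × 1 = -4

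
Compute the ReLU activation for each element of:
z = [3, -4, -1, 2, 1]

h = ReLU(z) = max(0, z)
h = [3, 0, 0, 2, 1]

ReLU applied element-wise: max(0,3)=3, max(0,-4)=0, max(0,-1)=0, max(0,2)=2, max(0,1)=1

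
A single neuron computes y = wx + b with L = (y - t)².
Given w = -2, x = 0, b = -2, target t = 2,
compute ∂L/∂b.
∂L/∂b = -8

y = wx + b = (-2)(0) + -2 = -2
∂L/∂y = 2(y - t) = 2(-2 - 2) = -8
∂y/∂b = 1
∂L/∂b = ∂L/∂y · ∂y/∂b = -8 × 1 = -8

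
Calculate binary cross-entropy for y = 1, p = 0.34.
L = 1.079

L = -1·log(0.34) - 0·log(0.66) = -log(0.34) = 1.079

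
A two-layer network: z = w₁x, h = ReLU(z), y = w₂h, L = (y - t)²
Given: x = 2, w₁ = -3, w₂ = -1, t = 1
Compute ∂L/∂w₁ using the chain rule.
∂L/∂w₁ = 0

Forward pass:
z = w₁x = -3×2 = -6
h = ReLU(-6) = 0
y = w₂h = -1×0 = 0

Backward pass:
∂L/∂y = 2(y - t) = 2(0 - 1) = -2
∂y/∂h = w₂ = -1
∂h/∂z = 0 (ReLU derivative)
∂z/∂w₁ = x = 2

∂L/∂w₁ = -2 × -1 × 0 × 2 = 0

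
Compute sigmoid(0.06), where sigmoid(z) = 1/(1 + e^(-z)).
0.515

sigmoid(0.06) = 1/(1 + e^(-0.06)) = 1/(1 + 0.9418) = 0.515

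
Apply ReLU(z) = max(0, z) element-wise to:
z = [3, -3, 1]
h = [3, 0, 1]

ReLU applied element-wise: max(0,3)=3, max(0,-3)=0, max(0,1)=1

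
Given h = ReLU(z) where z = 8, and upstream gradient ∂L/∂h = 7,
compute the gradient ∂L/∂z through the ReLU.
∂L/∂z = 7

h = ReLU(8) = 8
Since z > 0: ∂h/∂z = 1
∂L/∂z = ∂L/∂h · ∂h/∂z = 7 × 1 = 7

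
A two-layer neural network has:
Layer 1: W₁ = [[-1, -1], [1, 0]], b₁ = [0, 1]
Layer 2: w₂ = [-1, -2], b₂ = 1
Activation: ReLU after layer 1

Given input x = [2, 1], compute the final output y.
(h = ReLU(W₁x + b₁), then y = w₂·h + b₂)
y = -5

Layer 1 pre-activation: z₁ = [-3, 3]
After ReLU: h = [0, 3]
Layer 2 output: y = -1×0 + -2×3 + 1 = -5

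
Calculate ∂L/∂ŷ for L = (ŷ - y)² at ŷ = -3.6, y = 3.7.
∂L/∂ŷ = -14.6

∂L/∂ŷ = 2(ŷ - y) = 2(-3.6 - 3.7) = 2(-7.3) = -14.6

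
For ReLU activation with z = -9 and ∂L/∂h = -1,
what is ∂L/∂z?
∂L/∂z = 0

h = ReLU(-9) = 0
Since z < 0: ∂h/∂z = 0
∂L/∂z = ∂L/∂h · ∂h/∂z = -1 × 0 = 0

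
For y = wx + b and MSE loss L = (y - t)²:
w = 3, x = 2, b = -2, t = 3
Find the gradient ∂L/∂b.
∂L/∂b = 2

y = wx + b = (3)(2) + -2 = 4
∂L/∂y = 2(y - t) = 2(4 - 3) = 2
∂y/∂b = 1
∂L/∂b = ∂L/∂y · ∂y/∂b = 2 × 1 = 2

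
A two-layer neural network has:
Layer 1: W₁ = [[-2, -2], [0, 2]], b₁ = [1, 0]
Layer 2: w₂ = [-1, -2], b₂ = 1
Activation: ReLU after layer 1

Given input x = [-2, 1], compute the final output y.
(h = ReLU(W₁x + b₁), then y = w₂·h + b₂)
y = -6

Layer 1 pre-activation: z₁ = [3, 2]
After ReLU: h = [3, 2]
Layer 2 output: y = -1×3 + -2×2 + 1 = -6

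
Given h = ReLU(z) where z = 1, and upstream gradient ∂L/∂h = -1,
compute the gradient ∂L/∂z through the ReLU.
∂L/∂z = -1

h = ReLU(1) = 1
Since z > 0: ∂h/∂z = 1
∂L/∂z = ∂L/∂h · ∂h/∂z = -1 × 1 = -1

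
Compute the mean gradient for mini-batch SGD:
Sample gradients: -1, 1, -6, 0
Average gradient = -1.5

Average = (1/4)(-1 + 1 + -6 + 0) = -6/4 = -1.5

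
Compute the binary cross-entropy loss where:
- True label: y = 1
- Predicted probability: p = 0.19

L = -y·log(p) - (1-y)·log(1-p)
L = 1.661

L = -1·log(0.19) - 0·log(0.81) = -log(0.19) = 1.661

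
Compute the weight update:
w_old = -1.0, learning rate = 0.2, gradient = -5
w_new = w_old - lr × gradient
w_new = 0

w_new = w - η·∂L/∂w = -1.0 - 0.2×(-5) = -1.0 - (-1) = 0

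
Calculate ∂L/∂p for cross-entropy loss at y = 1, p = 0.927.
∂L/∂p = -1.079

∂L/∂p = -y/p + (1-y)/(1-p) = -1/0.927 + 0 = -1.079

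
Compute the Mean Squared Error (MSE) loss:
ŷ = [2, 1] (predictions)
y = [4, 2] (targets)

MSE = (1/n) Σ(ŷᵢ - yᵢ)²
MSE = 2.5

MSE = (1/2)((2-4)² + (1-2)²) = (1/2)(4 + 1) = 2.5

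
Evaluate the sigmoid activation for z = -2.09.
0.1101

sigmoid(-2.09) = 1/(1 + e^(2.09)) = 1/(1 + 8.085) = 0.1101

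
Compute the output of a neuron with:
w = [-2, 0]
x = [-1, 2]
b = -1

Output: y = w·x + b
y = 1

y = (-2)(-1) + (0)(2) + -1 = 1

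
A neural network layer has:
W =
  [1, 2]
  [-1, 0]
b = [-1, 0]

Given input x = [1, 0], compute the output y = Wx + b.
y = [0, -1]

Wx = [1×1 + 2×0, -1×1 + 0×0]
   = [1, -1]
y = Wx + b = [1 + -1, -1 + 0] = [0, -1]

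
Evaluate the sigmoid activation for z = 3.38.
0.9671

sigmoid(3.38) = 1/(1 + e^(-3.38)) = 1/(1 + 0.03405) = 0.9671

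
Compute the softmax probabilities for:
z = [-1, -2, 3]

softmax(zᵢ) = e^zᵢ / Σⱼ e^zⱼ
p = [0.0179, 0.0066, 0.9756]

exp(z) = [0.3679, 0.1353, 20.09]
Sum = 20.59
p = [0.0179, 0.0066, 0.9756]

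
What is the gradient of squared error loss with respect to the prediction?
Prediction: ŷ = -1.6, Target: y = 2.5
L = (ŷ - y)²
∂L/∂ŷ = -8.2

∂L/∂ŷ = 2(ŷ - y) = 2(-1.6 - 2.5) = 2(-4.1) = -8.2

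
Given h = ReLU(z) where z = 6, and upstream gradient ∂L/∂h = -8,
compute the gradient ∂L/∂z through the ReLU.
∂L/∂z = -8

h = ReLU(6) = 6
Since z > 0: ∂h/∂z = 1
∂L/∂z = ∂L/∂h · ∂h/∂z = -8 × 1 = -8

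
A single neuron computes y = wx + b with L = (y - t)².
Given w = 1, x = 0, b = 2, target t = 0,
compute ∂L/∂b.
∂L/∂b = 4

y = wx + b = (1)(0) + 2 = 2
∂L/∂y = 2(y - t) = 2(2 - 0) = 4
∂y/∂b = 1
∂L/∂b = ∂L/∂y · ∂y/∂b = 4 × 1 = 4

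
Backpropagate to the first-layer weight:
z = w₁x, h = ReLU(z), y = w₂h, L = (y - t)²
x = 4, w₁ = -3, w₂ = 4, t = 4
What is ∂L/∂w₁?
∂L/∂w₁ = 0

Forward pass:
z = w₁x = -3×4 = -12
h = ReLU(-12) = 0
y = w₂h = 4×0 = 0

Backward pass:
∂L/∂y = 2(y - t) = 2(0 - 4) = -8
∂y/∂h = w₂ = 4
∂h/∂z = 0 (ReLU derivative)
∂z/∂w₁ = x = 4

∂L/∂w₁ = -8 × 4 × 0 × 4 = 0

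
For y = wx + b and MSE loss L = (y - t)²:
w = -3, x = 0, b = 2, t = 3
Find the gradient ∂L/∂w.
∂L/∂w = 0

y = wx + b = (-3)(0) + 2 = 2
∂L/∂y = 2(y - t) = 2(2 - 3) = -2
∂y/∂w = x = 0
∂L/∂w = ∂L/∂y · ∂y/∂w = -2 × 0 = 0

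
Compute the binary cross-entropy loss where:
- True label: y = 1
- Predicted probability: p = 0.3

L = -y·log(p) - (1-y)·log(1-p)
L = 1.204

L = -1·log(0.3) - 0·log(0.7) = -log(0.3) = 1.204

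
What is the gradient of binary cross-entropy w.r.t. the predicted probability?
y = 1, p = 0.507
∂L/∂p = -1.972

∂L/∂p = -y/p + (1-y)/(1-p) = -1/0.507 + 0 = -1.972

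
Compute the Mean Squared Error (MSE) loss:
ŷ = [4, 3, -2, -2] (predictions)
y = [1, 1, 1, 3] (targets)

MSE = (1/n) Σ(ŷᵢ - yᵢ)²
MSE = 11.75

MSE = (1/4)((4-1)² + (3-1)² + (-2-1)² + (-2-3)²) = (1/4)(9 + 4 + 9 + 25) = 11.75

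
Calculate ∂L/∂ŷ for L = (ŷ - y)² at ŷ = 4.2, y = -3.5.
∂L/∂ŷ = 15.4

∂L/∂ŷ = 2(ŷ - y) = 2(4.2 - -3.5) = 2(7.7) = 15.4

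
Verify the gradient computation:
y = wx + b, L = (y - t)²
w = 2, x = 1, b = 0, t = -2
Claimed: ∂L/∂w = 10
Incorrect

y = (2)(1) + 0 = 2
∂L/∂y = 2(y - t) = 2(2 - -2) = 8
∂y/∂w = x = 1
∂L/∂w = 8 × 1 = 8

Claimed value: 10
Incorrect: The correct gradient is 8.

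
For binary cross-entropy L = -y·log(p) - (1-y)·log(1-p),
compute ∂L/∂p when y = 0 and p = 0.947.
∂L/∂p = 18.87

∂L/∂p = -y/p + (1-y)/(1-p) = 0 + 1/0.053 = 18.87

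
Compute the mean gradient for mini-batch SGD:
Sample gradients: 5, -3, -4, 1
Average gradient = -0.25

Average = (1/4)(5 + -3 + -4 + 1) = -1/4 = -0.25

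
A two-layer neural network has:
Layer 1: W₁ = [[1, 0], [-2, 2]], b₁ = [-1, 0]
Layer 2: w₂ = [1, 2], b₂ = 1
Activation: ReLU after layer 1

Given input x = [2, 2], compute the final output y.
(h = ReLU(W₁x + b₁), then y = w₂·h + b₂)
y = 2

Layer 1 pre-activation: z₁ = [1, 0]
After ReLU: h = [1, 0]
Layer 2 output: y = 1×1 + 2×0 + 1 = 2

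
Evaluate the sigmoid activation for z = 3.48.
0.9701

sigmoid(3.48) = 1/(1 + e^(-3.48)) = 1/(1 + 0.03081) = 0.9701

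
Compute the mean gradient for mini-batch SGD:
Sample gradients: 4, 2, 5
Average gradient = 3.667

Average = (1/3)(4 + 2 + 5) = 11/3 = 3.667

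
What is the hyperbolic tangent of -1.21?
-0.8367

tanh(-1.21) = (e^(-1.21) - e^(1.21))/(e^(-1.21) + e^(1.21)) = -0.8367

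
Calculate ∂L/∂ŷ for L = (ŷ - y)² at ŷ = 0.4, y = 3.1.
∂L/∂ŷ = -5.4

∂L/∂ŷ = 2(ŷ - y) = 2(0.4 - 3.1) = 2(-2.7) = -5.4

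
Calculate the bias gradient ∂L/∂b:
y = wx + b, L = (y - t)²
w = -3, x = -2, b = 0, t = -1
∂L/∂b = 14

y = wx + b = (-3)(-2) + 0 = 6
∂L/∂y = 2(y - t) = 2(6 - -1) = 14
∂y/∂b = 1
∂L/∂b = ∂L/∂y · ∂y/∂b = 14 × 1 = 14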